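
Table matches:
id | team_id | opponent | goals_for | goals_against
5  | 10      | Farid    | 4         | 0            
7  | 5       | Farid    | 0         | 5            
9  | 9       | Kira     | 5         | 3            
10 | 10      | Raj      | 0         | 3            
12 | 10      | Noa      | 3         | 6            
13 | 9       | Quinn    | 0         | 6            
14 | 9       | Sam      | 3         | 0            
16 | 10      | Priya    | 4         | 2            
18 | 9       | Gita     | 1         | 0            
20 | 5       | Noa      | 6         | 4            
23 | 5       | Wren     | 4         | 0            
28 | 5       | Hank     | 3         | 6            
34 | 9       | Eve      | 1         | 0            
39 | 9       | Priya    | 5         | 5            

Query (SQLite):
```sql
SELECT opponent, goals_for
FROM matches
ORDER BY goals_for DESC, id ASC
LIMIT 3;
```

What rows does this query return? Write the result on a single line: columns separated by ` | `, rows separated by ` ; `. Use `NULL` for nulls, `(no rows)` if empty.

Sort by goals_for desc, tiebreak id asc: (6, id=20), (5, id=9), (5, id=39), (4, id=5), (4, id=16), (4, id=23) …. Take first 3.

Noa | 6 ; Kira | 5 ; Priya | 5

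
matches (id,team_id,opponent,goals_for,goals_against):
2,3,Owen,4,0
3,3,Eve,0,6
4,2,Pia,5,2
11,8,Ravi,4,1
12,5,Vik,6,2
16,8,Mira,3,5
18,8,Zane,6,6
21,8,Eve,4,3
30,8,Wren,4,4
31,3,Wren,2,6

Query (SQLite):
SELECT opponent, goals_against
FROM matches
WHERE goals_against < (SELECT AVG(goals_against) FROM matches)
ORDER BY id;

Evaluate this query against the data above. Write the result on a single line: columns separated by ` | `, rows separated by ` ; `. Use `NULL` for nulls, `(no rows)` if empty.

Owen | 0 ; Pia | 2 ; Ravi | 1 ; Vik | 2 ; Eve | 3

Scalar subquery: AVG(goals_against) over all matches rows = 3.5.
Keep rows where goals_against < that value.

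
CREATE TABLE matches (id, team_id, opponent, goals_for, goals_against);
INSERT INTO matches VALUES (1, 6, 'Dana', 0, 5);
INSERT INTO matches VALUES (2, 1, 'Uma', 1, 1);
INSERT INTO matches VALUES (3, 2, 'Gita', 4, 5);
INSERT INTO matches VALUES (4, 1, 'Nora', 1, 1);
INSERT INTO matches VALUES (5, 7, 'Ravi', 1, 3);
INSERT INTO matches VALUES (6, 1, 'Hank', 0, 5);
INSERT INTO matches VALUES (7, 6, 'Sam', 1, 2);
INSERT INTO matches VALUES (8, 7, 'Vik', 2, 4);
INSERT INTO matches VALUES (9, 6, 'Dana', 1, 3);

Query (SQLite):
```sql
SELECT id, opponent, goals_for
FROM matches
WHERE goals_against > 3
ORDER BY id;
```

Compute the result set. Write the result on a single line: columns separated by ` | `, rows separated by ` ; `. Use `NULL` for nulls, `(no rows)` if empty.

1 | Dana | 0 ; 3 | Gita | 4 ; 6 | Hank | 0 ; 8 | Vik | 2

goals_against > 3: ids {1, 3, 6, 8}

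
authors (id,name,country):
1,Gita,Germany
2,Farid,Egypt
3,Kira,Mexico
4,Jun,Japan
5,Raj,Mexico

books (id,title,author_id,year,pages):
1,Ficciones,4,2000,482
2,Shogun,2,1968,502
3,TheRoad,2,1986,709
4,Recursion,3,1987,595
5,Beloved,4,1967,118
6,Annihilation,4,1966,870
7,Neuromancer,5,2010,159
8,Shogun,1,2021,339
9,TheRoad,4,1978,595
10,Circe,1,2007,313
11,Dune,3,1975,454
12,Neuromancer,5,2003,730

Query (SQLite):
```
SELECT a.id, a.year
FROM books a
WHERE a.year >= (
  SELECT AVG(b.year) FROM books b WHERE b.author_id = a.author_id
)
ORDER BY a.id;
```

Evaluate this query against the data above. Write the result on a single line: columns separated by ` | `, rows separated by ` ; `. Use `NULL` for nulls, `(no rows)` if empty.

For each books row a, compute AVG(year) over rows sharing a.author_id.
Keep row a if a.year >= that per-group AVG.
  author_id=1: AVG(year) = 2014.0
  author_id=2: AVG(year) = 1977.0
  author_id=3: AVG(year) = 1981.0
  author_id=4: AVG(year) = 1977.75
  author_id=5: AVG(year) = 2006.5

1 | 2000 ; 3 | 1986 ; 4 | 1987 ; 7 | 2010 ; 8 | 2021 ; 9 | 1978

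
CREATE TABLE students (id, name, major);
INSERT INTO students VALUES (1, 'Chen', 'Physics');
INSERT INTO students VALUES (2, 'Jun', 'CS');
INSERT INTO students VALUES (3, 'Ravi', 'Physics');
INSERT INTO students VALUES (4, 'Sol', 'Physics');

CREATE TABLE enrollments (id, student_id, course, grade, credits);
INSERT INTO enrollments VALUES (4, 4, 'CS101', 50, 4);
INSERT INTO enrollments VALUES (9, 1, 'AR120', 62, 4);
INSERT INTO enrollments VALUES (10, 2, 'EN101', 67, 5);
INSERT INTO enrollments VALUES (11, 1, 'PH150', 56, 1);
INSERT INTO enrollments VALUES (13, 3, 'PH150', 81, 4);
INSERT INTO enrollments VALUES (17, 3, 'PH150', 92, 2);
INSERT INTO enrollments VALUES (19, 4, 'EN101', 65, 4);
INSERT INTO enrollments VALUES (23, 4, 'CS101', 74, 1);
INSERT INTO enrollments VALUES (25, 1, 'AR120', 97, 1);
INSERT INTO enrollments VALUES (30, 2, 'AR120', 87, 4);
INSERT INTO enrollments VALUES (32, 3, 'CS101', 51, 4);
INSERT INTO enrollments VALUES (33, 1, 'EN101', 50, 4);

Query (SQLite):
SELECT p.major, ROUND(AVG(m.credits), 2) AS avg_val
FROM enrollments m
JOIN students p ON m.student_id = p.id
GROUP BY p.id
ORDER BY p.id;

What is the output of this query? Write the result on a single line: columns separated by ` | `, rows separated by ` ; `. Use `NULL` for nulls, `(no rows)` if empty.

Join each enrollments row to its students via student_id.
Group joined rows by students.id; compute ROUND(AVG(m.credits), 2) per group.
  1: ids {9, 11, 25, 33} → ROUND(AVG(m.credits), 2)=2.5
  2: ids {10, 30} → ROUND(AVG(m.credits), 2)=4.5
  3: ids {13, 17, 32} → ROUND(AVG(m.credits), 2)=3.33
  4: ids {4, 19, 23} → ROUND(AVG(m.credits), 2)=3

Physics | 2.5 ; CS | 4.5 ; Physics | 3.33 ; Physics | 3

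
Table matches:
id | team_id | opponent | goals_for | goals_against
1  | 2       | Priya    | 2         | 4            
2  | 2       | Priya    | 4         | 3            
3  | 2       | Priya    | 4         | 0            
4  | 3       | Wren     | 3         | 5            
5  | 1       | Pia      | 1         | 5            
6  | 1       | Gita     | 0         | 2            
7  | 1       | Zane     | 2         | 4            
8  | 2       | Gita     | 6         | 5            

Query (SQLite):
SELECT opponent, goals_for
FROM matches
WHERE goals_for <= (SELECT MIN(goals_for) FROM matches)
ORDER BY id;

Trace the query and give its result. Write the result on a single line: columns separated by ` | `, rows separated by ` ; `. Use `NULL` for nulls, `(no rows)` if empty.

Scalar subquery: MIN(goals_for) over all matches rows = 0.
Keep rows where goals_for <= that value.

Gita | 0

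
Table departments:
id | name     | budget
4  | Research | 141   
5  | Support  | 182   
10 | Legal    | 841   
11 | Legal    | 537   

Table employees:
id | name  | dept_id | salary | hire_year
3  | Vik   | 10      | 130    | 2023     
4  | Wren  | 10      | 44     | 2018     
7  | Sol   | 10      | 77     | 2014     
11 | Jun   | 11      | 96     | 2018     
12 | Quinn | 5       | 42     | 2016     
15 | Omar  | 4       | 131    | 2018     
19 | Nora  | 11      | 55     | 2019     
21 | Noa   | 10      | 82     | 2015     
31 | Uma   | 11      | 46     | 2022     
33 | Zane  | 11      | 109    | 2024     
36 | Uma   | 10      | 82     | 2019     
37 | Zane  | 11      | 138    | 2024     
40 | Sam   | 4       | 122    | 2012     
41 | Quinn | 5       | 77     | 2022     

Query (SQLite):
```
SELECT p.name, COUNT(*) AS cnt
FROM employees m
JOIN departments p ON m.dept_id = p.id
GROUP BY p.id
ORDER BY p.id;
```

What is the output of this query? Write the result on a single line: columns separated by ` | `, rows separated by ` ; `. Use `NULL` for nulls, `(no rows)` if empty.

Join each employees row to its departments via dept_id.
Group joined rows by departments.id; compute COUNT(*) per group.
  4: ids {15, 40} → COUNT(*)=2
  5: ids {12, 41} → COUNT(*)=2
  10: ids {3, 4, 7, 21, 36} → COUNT(*)=5
  11: ids {11, 19, 31, 33, 37} → COUNT(*)=5

Research | 2 ; Support | 2 ; Legal | 5 ; Legal | 5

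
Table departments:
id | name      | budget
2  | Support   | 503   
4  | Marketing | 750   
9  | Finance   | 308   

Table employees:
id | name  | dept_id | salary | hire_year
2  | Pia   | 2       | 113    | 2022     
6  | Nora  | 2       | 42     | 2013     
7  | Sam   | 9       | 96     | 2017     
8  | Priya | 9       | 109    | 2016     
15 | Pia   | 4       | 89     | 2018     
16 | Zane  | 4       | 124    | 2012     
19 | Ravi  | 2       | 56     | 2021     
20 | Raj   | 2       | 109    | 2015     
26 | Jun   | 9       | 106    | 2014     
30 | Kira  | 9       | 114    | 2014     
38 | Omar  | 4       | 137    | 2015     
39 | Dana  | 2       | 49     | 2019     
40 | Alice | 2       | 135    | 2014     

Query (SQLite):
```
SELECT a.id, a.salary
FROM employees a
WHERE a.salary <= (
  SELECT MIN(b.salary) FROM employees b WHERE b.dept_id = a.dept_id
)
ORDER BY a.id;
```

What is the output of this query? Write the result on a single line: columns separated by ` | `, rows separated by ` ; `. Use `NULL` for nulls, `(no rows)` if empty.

For each employees row a, compute MIN(salary) over rows sharing a.dept_id.
Keep row a if a.salary <= that per-group MIN.
  dept_id=2: MIN(salary) = 42
  dept_id=4: MIN(salary) = 89
  dept_id=9: MIN(salary) = 96

6 | 42 ; 7 | 96 ; 15 | 89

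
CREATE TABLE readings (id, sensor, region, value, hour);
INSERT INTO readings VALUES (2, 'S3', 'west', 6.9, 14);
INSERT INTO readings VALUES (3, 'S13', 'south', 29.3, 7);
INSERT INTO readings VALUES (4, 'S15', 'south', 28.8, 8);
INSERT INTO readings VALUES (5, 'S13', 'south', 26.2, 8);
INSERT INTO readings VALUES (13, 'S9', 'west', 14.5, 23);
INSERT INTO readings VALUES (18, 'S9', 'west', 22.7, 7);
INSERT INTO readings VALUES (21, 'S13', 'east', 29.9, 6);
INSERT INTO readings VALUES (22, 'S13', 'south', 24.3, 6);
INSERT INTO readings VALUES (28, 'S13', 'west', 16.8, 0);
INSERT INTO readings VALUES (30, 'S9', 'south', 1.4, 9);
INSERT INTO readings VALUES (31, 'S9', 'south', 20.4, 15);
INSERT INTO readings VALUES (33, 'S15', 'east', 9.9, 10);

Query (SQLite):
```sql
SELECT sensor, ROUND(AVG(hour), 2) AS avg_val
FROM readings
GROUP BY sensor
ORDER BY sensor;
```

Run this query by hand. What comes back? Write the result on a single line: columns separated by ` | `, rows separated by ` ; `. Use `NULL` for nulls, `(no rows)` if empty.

S13 | 5.4 ; S15 | 9 ; S3 | 14 ; S9 | 13.5

Partition readings by sensor; compute ROUND(AVG(hour), 2) within each group.
  S13: ids {3, 5, 21, 22, 28} → ROUND(AVG(hour), 2)=5.4
  S15: ids {4, 33} → ROUND(AVG(hour), 2)=9
  S3: ids {2} → ROUND(AVG(hour), 2)=14
  S9: ids {13, 18, 30, 31} → ROUND(AVG(hour), 2)=13.5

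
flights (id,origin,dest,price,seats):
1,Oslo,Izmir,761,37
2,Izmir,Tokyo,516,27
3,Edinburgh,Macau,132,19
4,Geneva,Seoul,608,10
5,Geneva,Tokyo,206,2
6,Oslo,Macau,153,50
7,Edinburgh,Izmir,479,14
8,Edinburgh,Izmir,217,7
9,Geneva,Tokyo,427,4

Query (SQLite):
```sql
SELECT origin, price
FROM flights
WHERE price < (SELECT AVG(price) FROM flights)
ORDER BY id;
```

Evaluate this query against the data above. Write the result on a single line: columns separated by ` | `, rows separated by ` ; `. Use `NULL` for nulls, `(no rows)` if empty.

Edinburgh | 132 ; Geneva | 206 ; Oslo | 153 ; Edinburgh | 217

Scalar subquery: AVG(price) over all flights rows = 388.777778 (≈; comparison uses full precision).
Keep rows where price < that value.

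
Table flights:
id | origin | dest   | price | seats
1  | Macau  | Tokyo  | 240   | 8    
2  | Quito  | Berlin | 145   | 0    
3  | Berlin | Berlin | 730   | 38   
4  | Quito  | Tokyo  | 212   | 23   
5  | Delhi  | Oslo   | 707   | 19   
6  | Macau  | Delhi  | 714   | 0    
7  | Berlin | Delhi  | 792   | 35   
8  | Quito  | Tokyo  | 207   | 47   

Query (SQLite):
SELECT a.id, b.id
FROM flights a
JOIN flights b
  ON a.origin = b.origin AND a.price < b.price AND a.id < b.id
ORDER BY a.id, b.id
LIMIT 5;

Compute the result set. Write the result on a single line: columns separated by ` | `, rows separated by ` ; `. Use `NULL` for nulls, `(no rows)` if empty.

1 | 6 ; 2 | 4 ; 2 | 8 ; 3 | 7

Pairs (a,b) with same origin, a.price < b.price, a.id < b.id.
origin groups: Berlin:{3,7} Delhi:{5} Macau:{1,6} Quito:{2,4,8}
Ordered by (a.id, b.id); first 5.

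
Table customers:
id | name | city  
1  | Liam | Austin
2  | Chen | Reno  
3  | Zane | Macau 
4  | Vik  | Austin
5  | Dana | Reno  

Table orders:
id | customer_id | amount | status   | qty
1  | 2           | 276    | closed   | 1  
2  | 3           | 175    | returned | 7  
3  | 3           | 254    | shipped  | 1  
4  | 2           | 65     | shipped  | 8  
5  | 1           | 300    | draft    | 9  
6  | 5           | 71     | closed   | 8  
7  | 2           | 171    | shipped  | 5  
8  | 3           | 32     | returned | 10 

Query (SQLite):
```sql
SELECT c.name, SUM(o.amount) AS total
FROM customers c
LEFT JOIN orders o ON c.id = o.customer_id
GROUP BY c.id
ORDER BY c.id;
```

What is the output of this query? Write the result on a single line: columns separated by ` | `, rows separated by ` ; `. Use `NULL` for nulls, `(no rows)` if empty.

LEFT JOIN keeps every customers row; unmatched ones get NULL for orders columns.
Group by customers.id and compute SUM(o.amount). SUM over an all-NULL group is NULL.
  1: ids {5} → SUM(o.amount)=300
  2: ids {1, 4, 7} → SUM(o.amount)=512
  3: ids {2, 3, 8} → SUM(o.amount)=461
  4: ids {—} → SUM(o.amount)=NULL
  5: ids {6} → SUM(o.amount)=71

Liam | 300 ; Chen | 512 ; Zane | 461 ; Vik | NULL ; Dana | 71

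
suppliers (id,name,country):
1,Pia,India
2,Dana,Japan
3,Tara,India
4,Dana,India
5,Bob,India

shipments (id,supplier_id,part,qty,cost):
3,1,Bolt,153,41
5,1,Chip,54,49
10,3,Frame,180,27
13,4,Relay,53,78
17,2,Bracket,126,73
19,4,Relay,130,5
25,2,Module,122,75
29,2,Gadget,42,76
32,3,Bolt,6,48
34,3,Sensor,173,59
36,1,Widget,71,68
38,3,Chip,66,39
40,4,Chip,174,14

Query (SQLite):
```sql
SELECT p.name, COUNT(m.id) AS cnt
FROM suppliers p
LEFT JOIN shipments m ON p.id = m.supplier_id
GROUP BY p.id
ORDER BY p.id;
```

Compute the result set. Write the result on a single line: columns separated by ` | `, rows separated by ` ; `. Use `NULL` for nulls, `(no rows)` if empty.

Pia | 3 ; Dana | 3 ; Tara | 4 ; Dana | 3 ; Bob | 0

LEFT JOIN keeps every suppliers row; unmatched ones get NULL for shipments columns.
Group by suppliers.id and compute COUNT(m.id). COUNT(col) of an all-NULL group is 0.
  1: ids {3, 5, 36} → COUNT(m.id)=3
  2: ids {17, 25, 29} → COUNT(m.id)=3
  3: ids {10, 32, 34, 38} → COUNT(m.id)=4
  4: ids {13, 19, 40} → COUNT(m.id)=3
  5: ids {—} → COUNT(m.id)=0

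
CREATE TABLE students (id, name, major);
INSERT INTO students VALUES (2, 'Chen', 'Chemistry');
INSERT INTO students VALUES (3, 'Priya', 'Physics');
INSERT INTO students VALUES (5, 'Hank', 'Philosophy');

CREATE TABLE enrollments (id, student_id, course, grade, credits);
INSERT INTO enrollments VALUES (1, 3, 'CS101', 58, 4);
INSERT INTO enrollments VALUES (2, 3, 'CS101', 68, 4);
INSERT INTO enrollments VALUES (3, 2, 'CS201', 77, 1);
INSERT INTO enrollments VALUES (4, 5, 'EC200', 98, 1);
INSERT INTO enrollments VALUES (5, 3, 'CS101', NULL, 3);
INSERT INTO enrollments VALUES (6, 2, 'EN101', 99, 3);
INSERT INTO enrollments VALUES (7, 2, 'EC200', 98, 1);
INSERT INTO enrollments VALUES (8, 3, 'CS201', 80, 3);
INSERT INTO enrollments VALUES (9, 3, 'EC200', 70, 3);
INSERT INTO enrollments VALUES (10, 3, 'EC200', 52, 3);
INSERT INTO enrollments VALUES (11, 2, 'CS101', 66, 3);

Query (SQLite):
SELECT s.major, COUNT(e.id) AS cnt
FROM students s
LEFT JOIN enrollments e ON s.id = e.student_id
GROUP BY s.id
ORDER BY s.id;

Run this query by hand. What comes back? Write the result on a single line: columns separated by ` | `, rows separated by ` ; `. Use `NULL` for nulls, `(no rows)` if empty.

LEFT JOIN keeps every students row; unmatched ones get NULL for enrollments columns.
Group by students.id and compute COUNT(e.id). COUNT(col) of an all-NULL group is 0.
  2: ids {3, 6, 7, 11} → COUNT(e.id)=4
  3: ids {1, 2, 5, 8, 9, 10} → COUNT(e.id)=6
  5: ids {4} → COUNT(e.id)=1

Chemistry | 4 ; Physics | 6 ; Philosophy | 1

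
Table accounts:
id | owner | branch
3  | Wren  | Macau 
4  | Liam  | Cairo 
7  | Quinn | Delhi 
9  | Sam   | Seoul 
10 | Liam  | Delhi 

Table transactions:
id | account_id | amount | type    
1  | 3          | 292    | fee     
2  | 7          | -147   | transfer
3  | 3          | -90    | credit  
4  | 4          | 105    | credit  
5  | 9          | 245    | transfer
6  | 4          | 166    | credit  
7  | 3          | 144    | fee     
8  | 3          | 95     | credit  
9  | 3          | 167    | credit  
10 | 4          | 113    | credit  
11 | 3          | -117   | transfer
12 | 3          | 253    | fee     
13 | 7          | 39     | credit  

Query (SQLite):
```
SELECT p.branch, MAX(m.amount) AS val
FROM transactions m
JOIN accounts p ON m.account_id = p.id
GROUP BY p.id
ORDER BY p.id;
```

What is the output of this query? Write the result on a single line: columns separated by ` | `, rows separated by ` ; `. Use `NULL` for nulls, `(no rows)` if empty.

Join each transactions row to its accounts via account_id.
Group joined rows by accounts.id; compute MAX(m.amount) per group.
  3: ids {1, 3, 7, 8, 9, 11, 12} → MAX(m.amount)=292
  4: ids {4, 6, 10} → MAX(m.amount)=166
  7: ids {2, 13} → MAX(m.amount)=39
  9: ids {5} → MAX(m.amount)=245

Macau | 292 ; Cairo | 166 ; Delhi | 39 ; Seoul | 245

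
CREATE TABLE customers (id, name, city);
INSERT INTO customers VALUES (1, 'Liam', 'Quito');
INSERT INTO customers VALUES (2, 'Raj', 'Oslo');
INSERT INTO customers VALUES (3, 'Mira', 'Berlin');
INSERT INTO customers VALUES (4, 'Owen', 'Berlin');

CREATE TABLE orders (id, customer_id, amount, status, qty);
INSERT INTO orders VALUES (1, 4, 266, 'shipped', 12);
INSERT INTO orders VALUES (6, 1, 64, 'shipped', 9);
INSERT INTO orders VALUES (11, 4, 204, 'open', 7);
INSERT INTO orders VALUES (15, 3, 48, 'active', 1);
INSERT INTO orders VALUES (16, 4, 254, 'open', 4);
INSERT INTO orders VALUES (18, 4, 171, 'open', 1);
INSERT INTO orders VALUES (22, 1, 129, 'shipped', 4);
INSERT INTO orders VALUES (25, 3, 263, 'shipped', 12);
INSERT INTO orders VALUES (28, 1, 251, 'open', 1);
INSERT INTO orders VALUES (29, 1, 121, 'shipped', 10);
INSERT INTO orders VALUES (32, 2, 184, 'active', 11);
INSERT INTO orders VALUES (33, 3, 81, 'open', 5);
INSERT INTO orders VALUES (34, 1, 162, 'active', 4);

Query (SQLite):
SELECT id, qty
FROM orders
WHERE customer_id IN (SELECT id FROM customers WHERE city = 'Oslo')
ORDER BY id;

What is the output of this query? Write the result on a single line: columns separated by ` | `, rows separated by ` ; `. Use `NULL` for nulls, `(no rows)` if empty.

32 | 11

Inner query: customers.id where city = 'Oslo'.
Outer: keep orders rows whose customer_id is in that set.
Inner query → {2}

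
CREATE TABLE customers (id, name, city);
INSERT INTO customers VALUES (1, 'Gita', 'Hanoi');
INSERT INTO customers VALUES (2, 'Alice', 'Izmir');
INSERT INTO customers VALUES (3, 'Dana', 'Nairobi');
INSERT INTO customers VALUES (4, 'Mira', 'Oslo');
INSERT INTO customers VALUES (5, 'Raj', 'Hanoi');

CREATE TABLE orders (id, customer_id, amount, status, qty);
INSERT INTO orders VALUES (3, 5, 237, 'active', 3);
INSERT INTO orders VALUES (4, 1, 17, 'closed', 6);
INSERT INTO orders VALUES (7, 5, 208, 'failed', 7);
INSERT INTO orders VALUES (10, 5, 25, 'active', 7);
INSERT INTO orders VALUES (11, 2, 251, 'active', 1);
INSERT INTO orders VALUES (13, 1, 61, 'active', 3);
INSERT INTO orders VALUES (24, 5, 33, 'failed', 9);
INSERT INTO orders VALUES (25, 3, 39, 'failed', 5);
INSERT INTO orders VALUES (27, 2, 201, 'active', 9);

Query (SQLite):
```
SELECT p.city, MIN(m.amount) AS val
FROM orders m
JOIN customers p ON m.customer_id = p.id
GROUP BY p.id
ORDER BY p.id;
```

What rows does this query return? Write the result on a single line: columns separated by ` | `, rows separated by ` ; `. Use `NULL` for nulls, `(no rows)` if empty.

Join each orders row to its customers via customer_id.
Group joined rows by customers.id; compute MIN(m.amount) per group.
  1: ids {4, 13} → MIN(m.amount)=17
  2: ids {11, 27} → MIN(m.amount)=201
  3: ids {25} → MIN(m.amount)=39
  5: ids {3, 7, 10, 24} → MIN(m.amount)=25

Hanoi | 17 ; Izmir | 201 ; Nairobi | 39 ; Hanoi | 25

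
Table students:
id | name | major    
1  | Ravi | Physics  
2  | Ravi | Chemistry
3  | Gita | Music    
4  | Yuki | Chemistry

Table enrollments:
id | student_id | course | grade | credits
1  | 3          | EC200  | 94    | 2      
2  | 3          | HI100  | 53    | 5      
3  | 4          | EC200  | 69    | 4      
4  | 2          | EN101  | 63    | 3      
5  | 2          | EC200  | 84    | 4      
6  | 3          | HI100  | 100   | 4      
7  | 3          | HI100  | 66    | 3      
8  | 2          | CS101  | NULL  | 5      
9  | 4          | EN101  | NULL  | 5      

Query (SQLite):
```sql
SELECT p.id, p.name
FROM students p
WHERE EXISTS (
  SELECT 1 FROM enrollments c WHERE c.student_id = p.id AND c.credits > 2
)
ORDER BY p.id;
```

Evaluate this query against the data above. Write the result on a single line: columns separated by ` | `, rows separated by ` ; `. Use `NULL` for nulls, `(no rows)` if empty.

2 | Ravi ; 3 | Gita ; 4 | Yuki

For each students row, check whether any enrollments with matching student_id has credits > 2.
Keep rows where that is true.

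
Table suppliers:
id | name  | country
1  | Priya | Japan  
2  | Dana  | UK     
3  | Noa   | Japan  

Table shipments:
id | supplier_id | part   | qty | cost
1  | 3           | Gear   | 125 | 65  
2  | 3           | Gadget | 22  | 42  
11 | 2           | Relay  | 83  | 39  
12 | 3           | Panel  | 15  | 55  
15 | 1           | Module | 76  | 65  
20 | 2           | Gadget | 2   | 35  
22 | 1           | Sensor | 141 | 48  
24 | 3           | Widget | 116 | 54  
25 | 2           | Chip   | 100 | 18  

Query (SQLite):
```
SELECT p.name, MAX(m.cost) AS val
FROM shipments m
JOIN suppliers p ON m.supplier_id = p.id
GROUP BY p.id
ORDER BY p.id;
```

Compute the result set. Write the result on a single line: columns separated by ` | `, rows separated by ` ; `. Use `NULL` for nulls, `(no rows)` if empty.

Join each shipments row to its suppliers via supplier_id.
Group joined rows by suppliers.id; compute MAX(m.cost) per group.
  1: ids {15, 22} → MAX(m.cost)=65
  2: ids {11, 20, 25} → MAX(m.cost)=39
  3: ids {1, 2, 12, 24} → MAX(m.cost)=65

Priya | 65 ; Dana | 39 ; Noa | 65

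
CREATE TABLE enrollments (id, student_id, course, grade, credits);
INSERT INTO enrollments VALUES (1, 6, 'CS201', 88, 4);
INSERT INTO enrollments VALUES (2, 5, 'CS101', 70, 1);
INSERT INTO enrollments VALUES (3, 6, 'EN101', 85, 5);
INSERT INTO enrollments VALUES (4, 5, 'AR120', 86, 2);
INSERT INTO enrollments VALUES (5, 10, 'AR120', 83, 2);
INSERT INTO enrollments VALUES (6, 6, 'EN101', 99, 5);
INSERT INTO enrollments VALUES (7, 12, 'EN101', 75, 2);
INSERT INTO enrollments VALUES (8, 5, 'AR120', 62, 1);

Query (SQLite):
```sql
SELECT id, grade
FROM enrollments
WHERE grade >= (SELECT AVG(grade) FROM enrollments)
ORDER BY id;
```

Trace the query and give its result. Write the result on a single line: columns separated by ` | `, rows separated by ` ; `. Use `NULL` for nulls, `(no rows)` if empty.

1 | 88 ; 3 | 85 ; 4 | 86 ; 5 | 83 ; 6 | 99

Scalar subquery: AVG(grade) over all enrollments rows = 81.0.
Keep rows where grade >= that value.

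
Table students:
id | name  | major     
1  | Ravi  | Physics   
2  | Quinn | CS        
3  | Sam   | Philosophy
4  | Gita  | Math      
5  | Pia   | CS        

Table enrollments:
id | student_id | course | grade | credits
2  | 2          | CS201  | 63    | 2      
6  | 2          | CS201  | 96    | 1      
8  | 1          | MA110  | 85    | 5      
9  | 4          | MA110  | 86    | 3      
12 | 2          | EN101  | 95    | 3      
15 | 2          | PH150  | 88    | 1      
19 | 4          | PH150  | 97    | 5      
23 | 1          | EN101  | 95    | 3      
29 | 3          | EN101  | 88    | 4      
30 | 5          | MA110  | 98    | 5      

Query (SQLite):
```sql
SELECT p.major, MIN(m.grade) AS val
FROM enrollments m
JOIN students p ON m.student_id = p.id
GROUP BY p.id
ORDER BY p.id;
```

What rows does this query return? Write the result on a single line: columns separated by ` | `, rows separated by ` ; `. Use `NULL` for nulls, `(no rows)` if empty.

Physics | 85 ; CS | 63 ; Philosophy | 88 ; Math | 86 ; CS | 98

Join each enrollments row to its students via student_id.
Group joined rows by students.id; compute MIN(m.grade) per group.
  1: ids {8, 23} → MIN(m.grade)=85
  2: ids {2, 6, 12, 15} → MIN(m.grade)=63
  3: ids {29} → MIN(m.grade)=88
  4: ids {9, 19} → MIN(m.grade)=86
  5: ids {30} → MIN(m.grade)=98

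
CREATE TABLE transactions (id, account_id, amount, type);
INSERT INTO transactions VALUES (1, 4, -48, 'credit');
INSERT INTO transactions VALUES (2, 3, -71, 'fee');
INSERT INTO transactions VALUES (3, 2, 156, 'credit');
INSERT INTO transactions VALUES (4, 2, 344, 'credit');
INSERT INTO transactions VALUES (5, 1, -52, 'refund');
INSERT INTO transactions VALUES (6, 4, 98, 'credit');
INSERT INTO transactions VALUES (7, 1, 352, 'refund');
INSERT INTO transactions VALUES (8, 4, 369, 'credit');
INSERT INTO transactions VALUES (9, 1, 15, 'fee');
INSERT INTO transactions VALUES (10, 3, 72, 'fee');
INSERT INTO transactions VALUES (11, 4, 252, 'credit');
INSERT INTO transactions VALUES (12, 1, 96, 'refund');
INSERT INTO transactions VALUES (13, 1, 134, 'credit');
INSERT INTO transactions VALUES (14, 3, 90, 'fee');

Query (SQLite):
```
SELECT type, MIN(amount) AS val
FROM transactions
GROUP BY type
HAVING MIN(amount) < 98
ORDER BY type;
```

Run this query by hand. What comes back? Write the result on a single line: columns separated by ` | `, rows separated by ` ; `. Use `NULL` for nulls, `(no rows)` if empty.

Partition transactions by type; compute MIN(amount) within each group.
HAVING: keep groups where MIN(amount) < 98.
  credit: ids {1, 3, 4, 6, 8, 11, 13} → MIN(amount)=-48
  fee: ids {2, 9, 10, 14} → MIN(amount)=-71
  refund: ids {5, 7, 12} → MIN(amount)=-52

credit | -48 ; fee | -71 ; refund | -52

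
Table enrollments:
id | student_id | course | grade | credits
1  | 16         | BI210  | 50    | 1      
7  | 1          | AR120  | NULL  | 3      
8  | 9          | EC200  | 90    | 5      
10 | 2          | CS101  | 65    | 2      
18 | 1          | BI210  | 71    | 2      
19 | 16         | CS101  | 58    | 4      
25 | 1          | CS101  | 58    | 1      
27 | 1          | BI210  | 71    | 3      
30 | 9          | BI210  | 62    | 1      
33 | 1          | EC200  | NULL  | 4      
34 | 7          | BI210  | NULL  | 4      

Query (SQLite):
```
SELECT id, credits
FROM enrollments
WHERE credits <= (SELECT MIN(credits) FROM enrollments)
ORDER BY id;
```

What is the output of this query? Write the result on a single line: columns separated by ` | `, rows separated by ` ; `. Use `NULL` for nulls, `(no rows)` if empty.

Scalar subquery: MIN(credits) over all enrollments rows = 1.
Keep rows where credits <= that value.

1 | 1 ; 25 | 1 ; 30 | 1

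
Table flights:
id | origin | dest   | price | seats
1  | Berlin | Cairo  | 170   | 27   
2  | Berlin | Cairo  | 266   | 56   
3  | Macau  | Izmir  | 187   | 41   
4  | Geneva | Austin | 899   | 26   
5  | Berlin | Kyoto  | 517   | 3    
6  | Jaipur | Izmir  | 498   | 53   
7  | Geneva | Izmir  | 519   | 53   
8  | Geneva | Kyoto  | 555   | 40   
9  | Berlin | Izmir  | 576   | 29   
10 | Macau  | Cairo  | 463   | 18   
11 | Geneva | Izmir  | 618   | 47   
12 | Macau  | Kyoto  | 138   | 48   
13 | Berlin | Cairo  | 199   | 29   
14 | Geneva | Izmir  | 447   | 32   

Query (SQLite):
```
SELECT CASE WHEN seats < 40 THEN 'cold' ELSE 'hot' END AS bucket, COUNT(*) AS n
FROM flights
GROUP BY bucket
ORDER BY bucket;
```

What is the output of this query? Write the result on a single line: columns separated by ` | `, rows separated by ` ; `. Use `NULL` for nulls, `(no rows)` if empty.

Bucket rows by seats < 40 → 'cold' else 'hot'; count each bucket.

cold | 7 ; hot | 7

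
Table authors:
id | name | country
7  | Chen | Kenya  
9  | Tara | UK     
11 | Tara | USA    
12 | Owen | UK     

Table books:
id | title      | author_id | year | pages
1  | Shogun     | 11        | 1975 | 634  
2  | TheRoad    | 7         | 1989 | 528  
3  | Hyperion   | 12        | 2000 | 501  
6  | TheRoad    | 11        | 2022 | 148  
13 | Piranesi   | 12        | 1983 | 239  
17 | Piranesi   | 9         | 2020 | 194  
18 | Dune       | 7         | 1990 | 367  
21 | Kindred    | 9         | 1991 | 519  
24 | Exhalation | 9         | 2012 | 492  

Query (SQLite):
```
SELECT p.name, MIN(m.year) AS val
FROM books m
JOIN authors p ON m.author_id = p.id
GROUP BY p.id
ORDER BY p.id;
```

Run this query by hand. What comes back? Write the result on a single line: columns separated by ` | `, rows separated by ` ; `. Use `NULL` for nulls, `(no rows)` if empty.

Chen | 1989 ; Tara | 1991 ; Tara | 1975 ; Owen | 1983

Join each books row to its authors via author_id.
Group joined rows by authors.id; compute MIN(m.year) per group.
  7: ids {2, 18} → MIN(m.year)=1989
  9: ids {17, 21, 24} → MIN(m.year)=1991
  11: ids {1, 6} → MIN(m.year)=1975
  12: ids {3, 13} → MIN(m.year)=1983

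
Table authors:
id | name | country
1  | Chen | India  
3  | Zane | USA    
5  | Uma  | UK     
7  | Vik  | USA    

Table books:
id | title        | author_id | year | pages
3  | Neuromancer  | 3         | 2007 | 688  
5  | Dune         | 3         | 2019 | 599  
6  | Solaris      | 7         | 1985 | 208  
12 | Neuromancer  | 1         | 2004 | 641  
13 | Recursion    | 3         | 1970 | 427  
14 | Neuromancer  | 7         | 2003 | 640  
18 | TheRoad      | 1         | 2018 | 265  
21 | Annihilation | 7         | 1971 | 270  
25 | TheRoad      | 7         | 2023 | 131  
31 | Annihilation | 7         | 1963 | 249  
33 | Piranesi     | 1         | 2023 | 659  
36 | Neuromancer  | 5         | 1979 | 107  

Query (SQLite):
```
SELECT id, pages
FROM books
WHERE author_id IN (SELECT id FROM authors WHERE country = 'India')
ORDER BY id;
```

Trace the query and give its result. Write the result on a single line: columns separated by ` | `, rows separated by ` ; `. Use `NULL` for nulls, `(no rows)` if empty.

12 | 641 ; 18 | 265 ; 33 | 659

Inner query: authors.id where country = 'India'.
Outer: keep books rows whose author_id is in that set.
Inner query → {1}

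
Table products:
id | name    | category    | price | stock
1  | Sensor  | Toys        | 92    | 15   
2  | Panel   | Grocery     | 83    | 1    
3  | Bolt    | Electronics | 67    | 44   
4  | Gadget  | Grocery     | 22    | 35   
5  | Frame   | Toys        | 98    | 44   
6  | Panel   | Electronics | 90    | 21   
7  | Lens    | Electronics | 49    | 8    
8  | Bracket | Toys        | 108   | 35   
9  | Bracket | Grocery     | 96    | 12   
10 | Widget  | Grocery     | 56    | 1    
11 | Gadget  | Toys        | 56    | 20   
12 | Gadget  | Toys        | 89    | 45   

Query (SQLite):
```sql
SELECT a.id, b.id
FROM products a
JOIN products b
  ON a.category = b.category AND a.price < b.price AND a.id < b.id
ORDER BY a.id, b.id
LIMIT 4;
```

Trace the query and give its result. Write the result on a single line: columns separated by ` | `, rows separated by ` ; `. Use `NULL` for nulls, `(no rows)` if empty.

1 | 5 ; 1 | 8 ; 2 | 9 ; 3 | 6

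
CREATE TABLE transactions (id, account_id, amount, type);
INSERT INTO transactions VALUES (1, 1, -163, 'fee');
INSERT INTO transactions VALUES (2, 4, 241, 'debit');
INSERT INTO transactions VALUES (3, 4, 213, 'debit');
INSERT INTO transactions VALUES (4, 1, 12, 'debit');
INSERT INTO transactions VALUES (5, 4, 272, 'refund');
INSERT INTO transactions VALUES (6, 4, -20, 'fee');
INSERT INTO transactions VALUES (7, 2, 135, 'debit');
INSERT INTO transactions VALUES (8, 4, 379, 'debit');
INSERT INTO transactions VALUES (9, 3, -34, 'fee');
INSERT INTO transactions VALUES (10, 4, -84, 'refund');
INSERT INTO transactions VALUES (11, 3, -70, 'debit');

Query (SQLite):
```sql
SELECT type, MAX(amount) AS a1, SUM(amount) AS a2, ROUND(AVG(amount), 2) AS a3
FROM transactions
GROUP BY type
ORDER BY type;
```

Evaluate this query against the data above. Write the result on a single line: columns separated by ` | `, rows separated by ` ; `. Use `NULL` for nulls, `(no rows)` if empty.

Group transactions by type.
Per group compute: MAX(amount), SUM(amount), ROUND(AVG(amount), 2).
  debit: ids {2, 3, 4, 7, 8, 11} → MAX(amount)=379, SUM(amount)=910, ROUND(AVG(amount), 2)=151.67
  fee: ids {1, 6, 9} → MAX(amount)=-20, SUM(amount)=-217, ROUND(AVG(amount), 2)=-72.33
  refund: ids {5, 10} → MAX(amount)=272, SUM(amount)=188, ROUND(AVG(amount), 2)=94

debit | 379 | 910 | 151.67 ; fee | -20 | -217 | -72.33 ; refund | 272 | 188 | 94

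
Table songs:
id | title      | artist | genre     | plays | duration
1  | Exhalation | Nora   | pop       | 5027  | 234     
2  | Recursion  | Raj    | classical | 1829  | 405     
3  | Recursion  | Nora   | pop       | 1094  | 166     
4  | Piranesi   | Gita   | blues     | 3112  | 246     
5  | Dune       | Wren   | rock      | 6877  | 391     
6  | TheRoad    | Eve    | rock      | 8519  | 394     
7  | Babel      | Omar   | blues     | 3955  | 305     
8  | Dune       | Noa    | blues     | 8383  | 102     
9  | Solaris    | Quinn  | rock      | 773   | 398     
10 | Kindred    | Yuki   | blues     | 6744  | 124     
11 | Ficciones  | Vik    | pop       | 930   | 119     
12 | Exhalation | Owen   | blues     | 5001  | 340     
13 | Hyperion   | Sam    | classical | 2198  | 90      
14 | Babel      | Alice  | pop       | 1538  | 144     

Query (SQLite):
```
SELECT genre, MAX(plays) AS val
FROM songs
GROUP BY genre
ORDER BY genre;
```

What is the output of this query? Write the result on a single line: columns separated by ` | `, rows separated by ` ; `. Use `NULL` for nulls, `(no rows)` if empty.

Partition songs by genre; compute MAX(plays) within each group.
  blues: ids {4, 7, 8, 10, 12} → MAX(plays)=8383
  classical: ids {2, 13} → MAX(plays)=2198
  pop: ids {1, 3, 11, 14} → MAX(plays)=5027
  rock: ids {5, 6, 9} → MAX(plays)=8519

blues | 8383 ; classical | 2198 ; pop | 5027 ; rock | 8519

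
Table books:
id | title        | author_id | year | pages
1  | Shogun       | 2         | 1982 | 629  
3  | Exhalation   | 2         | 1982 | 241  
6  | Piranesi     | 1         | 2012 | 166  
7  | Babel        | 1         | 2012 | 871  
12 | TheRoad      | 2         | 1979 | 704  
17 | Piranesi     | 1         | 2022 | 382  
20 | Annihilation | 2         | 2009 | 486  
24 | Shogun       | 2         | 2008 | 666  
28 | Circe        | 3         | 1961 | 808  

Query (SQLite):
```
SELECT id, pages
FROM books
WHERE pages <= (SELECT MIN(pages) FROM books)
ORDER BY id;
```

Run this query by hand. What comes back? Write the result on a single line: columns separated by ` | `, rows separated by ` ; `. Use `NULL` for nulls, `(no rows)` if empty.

6 | 166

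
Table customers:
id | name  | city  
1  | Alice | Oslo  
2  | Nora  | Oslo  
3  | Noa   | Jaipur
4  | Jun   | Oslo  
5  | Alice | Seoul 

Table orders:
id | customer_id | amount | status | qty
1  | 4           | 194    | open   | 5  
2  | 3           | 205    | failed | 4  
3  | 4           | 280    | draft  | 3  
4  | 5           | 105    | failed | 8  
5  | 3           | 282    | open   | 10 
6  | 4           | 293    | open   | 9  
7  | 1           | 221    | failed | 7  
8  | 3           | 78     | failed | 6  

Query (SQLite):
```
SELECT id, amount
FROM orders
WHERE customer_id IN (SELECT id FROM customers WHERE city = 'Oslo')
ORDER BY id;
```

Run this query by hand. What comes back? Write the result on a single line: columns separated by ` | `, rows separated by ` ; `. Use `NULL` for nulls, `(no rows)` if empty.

1 | 194 ; 3 | 280 ; 6 | 293 ; 7 | 221

Inner query: customers.id where city = 'Oslo'.
Outer: keep orders rows whose customer_id is in that set.
Inner query → {1, 2, 4}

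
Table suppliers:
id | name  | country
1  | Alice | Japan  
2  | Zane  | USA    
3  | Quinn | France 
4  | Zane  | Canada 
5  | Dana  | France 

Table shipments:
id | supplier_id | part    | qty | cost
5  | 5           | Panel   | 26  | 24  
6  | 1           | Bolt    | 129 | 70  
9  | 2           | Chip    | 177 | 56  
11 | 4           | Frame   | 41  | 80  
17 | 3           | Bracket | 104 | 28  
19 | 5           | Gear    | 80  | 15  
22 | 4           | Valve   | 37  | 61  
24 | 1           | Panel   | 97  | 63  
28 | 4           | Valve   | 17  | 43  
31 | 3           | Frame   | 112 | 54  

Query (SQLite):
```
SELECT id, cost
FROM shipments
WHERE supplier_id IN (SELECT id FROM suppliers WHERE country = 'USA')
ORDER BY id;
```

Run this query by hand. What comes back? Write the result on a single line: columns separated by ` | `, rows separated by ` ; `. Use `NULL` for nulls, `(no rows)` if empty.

9 | 56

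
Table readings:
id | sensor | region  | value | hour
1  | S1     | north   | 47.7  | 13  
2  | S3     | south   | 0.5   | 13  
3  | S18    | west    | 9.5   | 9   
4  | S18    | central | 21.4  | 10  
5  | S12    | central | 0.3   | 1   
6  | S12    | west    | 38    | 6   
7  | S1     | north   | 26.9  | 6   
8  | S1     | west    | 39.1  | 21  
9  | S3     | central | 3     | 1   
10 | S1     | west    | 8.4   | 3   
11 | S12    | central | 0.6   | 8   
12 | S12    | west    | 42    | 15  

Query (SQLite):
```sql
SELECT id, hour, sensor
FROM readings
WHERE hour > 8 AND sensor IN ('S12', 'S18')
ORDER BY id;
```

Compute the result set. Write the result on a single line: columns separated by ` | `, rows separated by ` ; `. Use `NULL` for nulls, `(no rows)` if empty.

3 | 9 | S18 ; 4 | 10 | S18 ; 12 | 15 | S12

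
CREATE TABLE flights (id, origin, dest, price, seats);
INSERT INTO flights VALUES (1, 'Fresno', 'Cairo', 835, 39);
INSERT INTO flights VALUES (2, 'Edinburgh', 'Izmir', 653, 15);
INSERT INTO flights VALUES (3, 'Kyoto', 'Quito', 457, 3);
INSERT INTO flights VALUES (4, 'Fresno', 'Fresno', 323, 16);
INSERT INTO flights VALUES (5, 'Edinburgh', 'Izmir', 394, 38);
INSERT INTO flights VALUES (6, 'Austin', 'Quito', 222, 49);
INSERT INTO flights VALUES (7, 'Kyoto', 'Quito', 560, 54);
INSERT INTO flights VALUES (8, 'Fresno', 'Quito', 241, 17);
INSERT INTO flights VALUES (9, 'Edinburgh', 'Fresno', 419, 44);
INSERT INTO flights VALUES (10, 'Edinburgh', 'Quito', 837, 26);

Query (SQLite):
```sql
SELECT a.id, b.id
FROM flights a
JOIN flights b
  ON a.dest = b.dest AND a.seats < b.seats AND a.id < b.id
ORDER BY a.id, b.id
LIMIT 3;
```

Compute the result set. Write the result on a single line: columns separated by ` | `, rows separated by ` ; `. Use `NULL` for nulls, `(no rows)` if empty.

2 | 5 ; 3 | 6 ; 3 | 7

Pairs (a,b) with same dest, a.seats < b.seats, a.id < b.id.
dest groups: Cairo:{1} Fresno:{4,9} Izmir:{2,5} Quito:{3,6,7,8,10}
Ordered by (a.id, b.id); first 3.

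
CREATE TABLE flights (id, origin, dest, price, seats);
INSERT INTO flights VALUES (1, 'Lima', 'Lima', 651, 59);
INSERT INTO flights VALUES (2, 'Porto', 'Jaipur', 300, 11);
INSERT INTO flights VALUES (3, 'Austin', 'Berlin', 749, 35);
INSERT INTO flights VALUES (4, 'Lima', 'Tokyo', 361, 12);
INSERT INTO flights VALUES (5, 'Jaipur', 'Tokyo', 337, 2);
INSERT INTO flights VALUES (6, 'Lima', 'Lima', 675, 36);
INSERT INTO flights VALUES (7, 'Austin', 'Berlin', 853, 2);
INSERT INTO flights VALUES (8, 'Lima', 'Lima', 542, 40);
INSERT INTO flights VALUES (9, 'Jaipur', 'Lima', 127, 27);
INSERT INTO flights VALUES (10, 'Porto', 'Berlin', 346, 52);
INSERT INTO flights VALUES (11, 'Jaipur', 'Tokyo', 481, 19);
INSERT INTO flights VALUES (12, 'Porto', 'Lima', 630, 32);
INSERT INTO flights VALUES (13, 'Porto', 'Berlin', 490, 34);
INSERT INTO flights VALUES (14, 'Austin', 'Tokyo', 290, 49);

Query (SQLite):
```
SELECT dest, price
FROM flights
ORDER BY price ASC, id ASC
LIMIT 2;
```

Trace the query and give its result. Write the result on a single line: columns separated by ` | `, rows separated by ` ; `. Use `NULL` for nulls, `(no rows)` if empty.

Sort by price asc, tiebreak id asc: (127, id=9), (290, id=14), (300, id=2), (337, id=5), (346, id=10) …. Take first 2.

Lima | 127 ; Tokyo | 290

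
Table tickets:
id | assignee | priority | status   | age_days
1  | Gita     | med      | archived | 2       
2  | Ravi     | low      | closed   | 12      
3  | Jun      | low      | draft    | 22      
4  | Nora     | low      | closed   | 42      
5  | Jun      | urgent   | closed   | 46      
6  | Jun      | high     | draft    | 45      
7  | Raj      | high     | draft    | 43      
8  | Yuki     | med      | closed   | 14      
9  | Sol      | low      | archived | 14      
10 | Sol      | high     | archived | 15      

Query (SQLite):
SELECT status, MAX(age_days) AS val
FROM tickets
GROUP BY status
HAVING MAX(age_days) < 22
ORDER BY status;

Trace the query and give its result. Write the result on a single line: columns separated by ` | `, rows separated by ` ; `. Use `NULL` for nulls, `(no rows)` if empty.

Partition tickets by status; compute MAX(age_days) within each group.
HAVING: keep groups where MAX(age_days) < 22.
  archived: ids {1, 9, 10} → MAX(age_days)=15
  closed: ids {2, 4, 5, 8} → MAX(age_days)=46
  draft: ids {3, 6, 7} → MAX(age_days)=45

archived | 15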